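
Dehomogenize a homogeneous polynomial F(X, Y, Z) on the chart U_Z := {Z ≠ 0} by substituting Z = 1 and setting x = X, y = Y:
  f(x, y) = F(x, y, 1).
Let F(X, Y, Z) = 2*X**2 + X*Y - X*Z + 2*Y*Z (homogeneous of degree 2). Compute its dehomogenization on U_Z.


f(x, y) = 2*x**2 + x*y - x + 2*y

On U_Z we set Z = 1. Each monomial c·X^i·Y^j·Z^k in F becomes c·x^i·y^j·1^k = c·x^i·y^j.
Substituting Z = 1: F(X, Y, 1) = 2*x**2 + x*y - x + 2*y.
Note: deg(f) ≤ deg(F) = 2; strict inequality happens when F is divisible by Z (lost terms).


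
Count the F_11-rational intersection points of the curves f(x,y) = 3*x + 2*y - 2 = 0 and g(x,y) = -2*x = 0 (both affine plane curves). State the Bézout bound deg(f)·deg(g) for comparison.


Common zeros: {(0, 1)}; count = 1; Bézout bound = 1.

deg(f) = 1, deg(g) = 1, so Bézout bound = 1.
Scan x ∈ F_11. For each x, list the y ∈ F_11 with f(x, y) ≡ 0 and those with g(x, y) ≡ 0 (mod 11); the common zeros in that column are the intersection.
  x = 0: f ≡ 0 at y ∈ {1}; g ≡ 0 at y ∈ {0, 1, 2, 3, 4, 5, 6, 7, 8, 9, 10}; common: {1}.
  x = 1: f ≡ 0 at y ∈ {5}; g ≡ 0 at y ∈ ∅; common: ∅.
  x = 2: f ≡ 0 at y ∈ {9}; g ≡ 0 at y ∈ ∅; common: ∅.
  x = 3: f ≡ 0 at y ∈ {2}; g ≡ 0 at y ∈ ∅; common: ∅.
  x = 4: f ≡ 0 at y ∈ {6}; g ≡ 0 at y ∈ ∅; common: ∅.
  x = 5: f ≡ 0 at y ∈ {10}; g ≡ 0 at y ∈ ∅; common: ∅.
  x = 6: f ≡ 0 at y ∈ {3}; g ≡ 0 at y ∈ ∅; common: ∅.
  x = 7: f ≡ 0 at y ∈ {7}; g ≡ 0 at y ∈ ∅; common: ∅.
  x = 8: f ≡ 0 at y ∈ {0}; g ≡ 0 at y ∈ ∅; common: ∅.
  x = 9: f ≡ 0 at y ∈ {4}; g ≡ 0 at y ∈ ∅; common: ∅.
  x = 10: f ≡ 0 at y ∈ {8}; g ≡ 0 at y ∈ ∅; common: ∅.
Collecting: common zeros = {(0, 1)}, so the count is 1.
Comparison with the Bézout bound: 1 ≤ 1 = deg(f)·deg(g), as expected for curves with no common component (the bound is attained).


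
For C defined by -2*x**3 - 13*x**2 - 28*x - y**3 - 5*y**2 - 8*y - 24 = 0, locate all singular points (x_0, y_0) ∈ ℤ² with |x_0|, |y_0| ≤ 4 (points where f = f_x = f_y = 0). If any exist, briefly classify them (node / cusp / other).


Singular points: {(-2, -2)}; classification: node.

Compute partial derivatives:
  f_x = -6*x**2 - 26*x - 28.
  f_y = -3*y**2 - 10*y - 8.
Scan x_0 ∈ {−4, ..., 4}. For each x_0, f_y(x_0, y) is a polynomial in y; find its integer roots y ∈ {−4, ..., 4}, then test f_x and f at those candidates.
  x = -4: f_y(-4, y) = -3*y**2 - 10*y - 8; vanishes at y ∈ {-2}. (-4, -2): f_x = -20 ≠ 0.
  x = -3: f_y(-3, y) = -3*y**2 - 10*y - 8; vanishes at y ∈ {-2}. (-3, -2): f_x = -4 ≠ 0.
  x = -2: f_y(-2, y) = -3*y**2 - 10*y - 8; vanishes at y ∈ {-2}. (-2, -2): f_x = 0, f = 0 — SINGULAR.
  x = -1: f_y(-1, y) = -3*y**2 - 10*y - 8; vanishes at y ∈ {-2}. (-1, -2): f_x = -8 ≠ 0.
  x = 0: f_y(0, y) = -3*y**2 - 10*y - 8; vanishes at y ∈ {-2}. (0, -2): f_x = -28 ≠ 0.
  x = 1: f_y(1, y) = -3*y**2 - 10*y - 8; vanishes at y ∈ {-2}. (1, -2): f_x = -60 ≠ 0.
  x = 2: f_y(2, y) = -3*y**2 - 10*y - 8; vanishes at y ∈ {-2}. (2, -2): f_x = -104 ≠ 0.
  x = 3: f_y(3, y) = -3*y**2 - 10*y - 8; vanishes at y ∈ {-2}. (3, -2): f_x = -160 ≠ 0.
  x = 4: f_y(4, y) = -3*y**2 - 10*y - 8; vanishes at y ∈ {-2}. (4, -2): f_x = -228 ≠ 0.
Only singular point on the grid: (-2, -2).
Classify: substitute x = -2 + u, y = -2 + v and expand: f = -2*u**3 - u**2 - v**3 + v**2.
No constant or linear terms (consistent with a singular point). Quadratic part: -u**2 + v**2. Cubic part: -2*u**3 - v**3.
The quadratic part v**2 - u**2 = (v − u)(v + u) splits into two distinct linear factors, so there are two distinct tangent lines y − -2 = ±(x − -2) — this is a node (ordinary double point).
Classification: node.


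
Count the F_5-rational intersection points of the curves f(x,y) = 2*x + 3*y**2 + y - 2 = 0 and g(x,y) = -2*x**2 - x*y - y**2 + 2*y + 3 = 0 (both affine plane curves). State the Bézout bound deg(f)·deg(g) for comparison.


Common zeros: {(0, 4), (1, 3)}; count = 2; Bézout bound = 4.

deg(f) = 2, deg(g) = 2, so Bézout bound = 4.
Scan x ∈ F_5. For each x, list the y ∈ F_5 with f(x, y) ≡ 0 and those with g(x, y) ≡ 0 (mod 5); the common zeros in that column are the intersection.
  x = 0: f ≡ 0 at y ∈ {4}; g ≡ 0 at y ∈ {3, 4}; common: {4}.
  x = 1: f ≡ 0 at y ∈ {0, 3}; g ≡ 0 at y ∈ {3}; common: {3}.
  x = 2: f ≡ 0 at y ∈ ∅; g ≡ 0 at y ∈ {0}; common: ∅.
  x = 3: f ≡ 0 at y ∈ ∅; g ≡ 0 at y ∈ {0, 4}; common: ∅.
  x = 4: f ≡ 0 at y ∈ {1, 2}; g ≡ 0 at y ∈ ∅; common: ∅.
Collecting: common zeros = {(0, 4), (1, 3)}, so the count is 2.
Comparison with the Bézout bound: 2 ≤ 4 = deg(f)·deg(g), as expected for curves with no common component (the affine F_5-count falls short of the bound because intersections may lie at infinity, over extension fields, or carry multiplicity).


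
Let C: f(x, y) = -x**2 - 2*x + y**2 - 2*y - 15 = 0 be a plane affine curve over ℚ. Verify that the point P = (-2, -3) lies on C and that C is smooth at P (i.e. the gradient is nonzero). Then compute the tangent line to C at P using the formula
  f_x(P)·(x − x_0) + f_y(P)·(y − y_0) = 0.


Tangent line at P: 2*x - 8*y - 20 = 0.

Step 1: f(-2, -3) = 0, so P lies on C.
Step 2: partial derivatives
  f_x(x, y) = -2*x - 2, f_y(x, y) = 2*y - 2.
  f_x(P) = 2, f_y(P) = -8 (gradient nonzero, so P is smooth).
Step 3: tangent line at P: 2·(x − -2) + -8·(y − -3) = 0.
Expanding: 2*x - 8*y - 20 = 0.


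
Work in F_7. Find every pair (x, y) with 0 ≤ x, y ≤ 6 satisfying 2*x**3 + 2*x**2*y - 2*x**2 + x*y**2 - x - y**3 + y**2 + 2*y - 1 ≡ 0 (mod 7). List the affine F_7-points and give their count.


Affine F_7-points: {(0, 5), (2, 3), (3, 4), (4, 0), (4, 6), (5, 4), (6, 6)}; count = 7.

For each of the 49 pairs (x, y) ∈ F_7², evaluate f(x, y) mod 7. Record the zeros.
  x = 0: [0↦6, 1↦1, 2↦6, 3↦1, 4↦1, 5↦0, 6↦6]  zeros at y ∈ {5}
  x = 1: [0↦5, 1↦3, 2↦6, 3↦1, 4↦3, 5↦6, 6↦4]  zeros at y ∈ ∅
  x = 2: [0↦5, 1↦3, 2↦1, 3↦0, 4↦1, 5↦5, 6↦6]  zeros at y ∈ {3}
  x = 3: [0↦4, 1↦6, 2↦3, 3↦3, 4↦0, 5↦2, 6↦3]  zeros at y ∈ {4}
  x = 4: [0↦0, 1↦3, 2↦3, 3↦1, 4↦5, 5↦2, 6↦0]  zeros at y ∈ {0, 6}
  x = 5: [0↦5, 1↦6, 2↦6, 3↦6, 4↦0, 5↦3, 6↦2]  zeros at y ∈ {4}
  x = 6: [0↦3, 1↦6, 2↦3, 3↦2, 4↦4, 5↦3, 6↦0]  zeros at y ∈ {6}
Collecting zeros: affine points = {(0, 5), (2, 3), (3, 4), (4, 0), (4, 6), (5, 4), (6, 6)}.
Total count |C(F_7)_aff| = 7.


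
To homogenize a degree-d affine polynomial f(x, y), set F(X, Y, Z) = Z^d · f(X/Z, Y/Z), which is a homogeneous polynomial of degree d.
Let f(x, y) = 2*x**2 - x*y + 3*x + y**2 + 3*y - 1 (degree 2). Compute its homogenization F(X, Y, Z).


F(X, Y, Z) = 2*X**2 - X*Y + 3*X*Z + Y**2 + 3*Y*Z - Z**2

deg(f) = 2.
Substitute x = X/Z, y = Y/Z into f, then multiply by Z^2.
  monomial 2·x^2·y^0 ↦ 2·X^2·Y^0·Z^0.
  monomial -1·x^1·y^1 ↦ -1·X^1·Y^1·Z^0.
  monomial 3·x^1·y^0 ↦ 3·X^1·Y^0·Z^1.
  monomial 1·x^0·y^2 ↦ 1·X^0·Y^2·Z^0.
  monomial 3·x^0·y^1 ↦ 3·X^0·Y^1·Z^1.
  monomial -1·x^0·y^0 ↦ -1·X^0·Y^0·Z^2.
Collecting: F(X, Y, Z) = 2*X**2 - X*Y + 3*X*Z + Y**2 + 3*Y*Z - Z**2.


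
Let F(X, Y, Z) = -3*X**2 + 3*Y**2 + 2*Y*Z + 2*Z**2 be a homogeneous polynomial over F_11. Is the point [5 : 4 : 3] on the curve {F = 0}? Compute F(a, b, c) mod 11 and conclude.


F(5,4,3) ≡ 4 (mod 11); P is NOT on the curve.

Evaluate F(5, 4, 3) term-by-term (mod 11).
  -3*X**2 ↦ -3·25·1·1 = -75
  3*Y**2 ↦ 3·1·16·1 = 48
  2*Y*Z ↦ 2·1·4·3 = 24
  2*Z**2 ↦ 2·1·1·9 = 18
Sum: F(5, 4, 3) = (-75) + (48) + (24) + (18) = 15.
Reducing mod 11: 15 ≡ 4 (mod 11).
Since F(a, b, c) ≡ 4 ≠ 0 (mod 11), P does NOT lie on the curve.


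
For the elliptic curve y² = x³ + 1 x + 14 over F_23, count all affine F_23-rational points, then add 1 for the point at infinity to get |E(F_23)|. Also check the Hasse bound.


Affine points = {(1, 4), (1, 19), (2, 1), (2, 22), (4, 6), (4, 17), (5, 11), (5, 12), (6, 11), (6, 12), (9, 4), (9, 19), (10, 9), (10, 14), (12, 11), (12, 12), (13, 4), (13, 19), (14, 9), (14, 14), (15, 0), (16, 3), (16, 20), (21, 2), (21, 21), (22, 9), (22, 14)}; affine count = 27; |E(F_23)| = 28.

Discriminant check: Δ ∝ 4a³ + 27b² = 4·1³ + 27·14² = 4·1 + 27·196 ≡ 6 (mod 23). Nonzero ⇒ E is nonsingular.
For each x ∈ F_23, compute rhs = x³ + 1·x + 14 mod 23, then count y ∈ F_23 with y² ≡ rhs.
  x = 0: rhs = 14, matching y values: none (0 points).
  x = 1: rhs = 16, matching y values: 4, 19 (2 points).
  x = 2: rhs = 1, matching y values: 1, 22 (2 points).
  x = 3: rhs = 21, matching y values: none (0 points).
  x = 4: rhs = 13, matching y values: 6, 17 (2 points).
  x = 5: rhs = 6, matching y values: 11, 12 (2 points).
  x = 6: rhs = 6, matching y values: 11, 12 (2 points).
  x = 7: rhs = 19, matching y values: none (0 points).
  x = 8: rhs = 5, matching y values: none (0 points).
  x = 9: rhs = 16, matching y values: 4, 19 (2 points).
  x = 10: rhs = 12, matching y values: 9, 14 (2 points).
  x = 11: rhs = 22, matching y values: none (0 points).
  x = 12: rhs = 6, matching y values: 11, 12 (2 points).
  x = 13: rhs = 16, matching y values: 4, 19 (2 points).
  x = 14: rhs = 12, matching y values: 9, 14 (2 points).
  x = 15: rhs = 0, matching y values: 0 (1 points).
  x = 16: rhs = 9, matching y values: 3, 20 (2 points).
  x = 17: rhs = 22, matching y values: none (0 points).
  x = 18: rhs = 22, matching y values: none (0 points).
  x = 19: rhs = 15, matching y values: none (0 points).
  x = 20: rhs = 7, matching y values: none (0 points).
  x = 21: rhs = 4, matching y values: 2, 21 (2 points).
  x = 22: rhs = 12, matching y values: 9, 14 (2 points).
Total affine count: 27.
Full point count |E(F_23)| = 27 + 1 = 28.
Hasse bound: |28 − (23+1)| = |4| = 4 ≤ 2√23 ≈ 9.5917 ✓.


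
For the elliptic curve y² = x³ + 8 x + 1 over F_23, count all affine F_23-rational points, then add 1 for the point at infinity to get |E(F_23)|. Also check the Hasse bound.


Affine points = {(0, 1), (0, 22), (2, 5), (2, 18), (3, 11), (3, 12), (6, 9), (6, 14), (7, 3), (7, 20), (8, 5), (8, 18), (10, 0), (12, 10), (12, 13), (13, 5), (13, 18), (15, 0), (16, 4), (16, 19), (17, 6), (17, 17), (21, 0)}; affine count = 23; |E(F_23)| = 24.

Discriminant check: Δ ∝ 4a³ + 27b² = 4·8³ + 27·1² = 4·512 + 27·1 ≡ 5 (mod 23). Nonzero ⇒ E is nonsingular.
For each x ∈ F_23, compute rhs = x³ + 8·x + 1 mod 23, then count y ∈ F_23 with y² ≡ rhs.
  x = 0: rhs = 1, matching y values: 1, 22 (2 points).
  x = 1: rhs = 10, matching y values: none (0 points).
  x = 2: rhs = 2, matching y values: 5, 18 (2 points).
  x = 3: rhs = 6, matching y values: 11, 12 (2 points).
  x = 4: rhs = 5, matching y values: none (0 points).
  x = 5: rhs = 5, matching y values: none (0 points).
  x = 6: rhs = 12, matching y values: 9, 14 (2 points).
  x = 7: rhs = 9, matching y values: 3, 20 (2 points).
  x = 8: rhs = 2, matching y values: 5, 18 (2 points).
  x = 9: rhs = 20, matching y values: none (0 points).
  x = 10: rhs = 0, matching y values: 0 (1 points).
  x = 11: rhs = 17, matching y values: none (0 points).
  x = 12: rhs = 8, matching y values: 10, 13 (2 points).
  x = 13: rhs = 2, matching y values: 5, 18 (2 points).
  x = 14: rhs = 5, matching y values: none (0 points).
  x = 15: rhs = 0, matching y values: 0 (1 points).
  x = 16: rhs = 16, matching y values: 4, 19 (2 points).
  x = 17: rhs = 13, matching y values: 6, 17 (2 points).
  x = 18: rhs = 20, matching y values: none (0 points).
  x = 19: rhs = 20, matching y values: none (0 points).
  x = 20: rhs = 19, matching y values: none (0 points).
  x = 21: rhs = 0, matching y values: 0 (1 points).
  x = 22: rhs = 15, matching y values: none (0 points).
Total affine count: 23.
Full point count |E(F_23)| = 23 + 1 = 24.
Hasse bound: |24 − (23+1)| = |0| = 0 ≤ 2√23 ≈ 9.5917 ✓.


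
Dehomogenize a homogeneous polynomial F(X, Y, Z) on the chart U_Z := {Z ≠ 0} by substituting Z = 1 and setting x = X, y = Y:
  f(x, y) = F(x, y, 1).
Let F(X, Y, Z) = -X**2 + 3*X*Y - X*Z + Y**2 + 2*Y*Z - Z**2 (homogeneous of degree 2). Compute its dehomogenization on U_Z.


f(x, y) = -x**2 + 3*x*y - x + y**2 + 2*y - 1

On U_Z we set Z = 1. Each monomial c·X^i·Y^j·Z^k in F becomes c·x^i·y^j·1^k = c·x^i·y^j.
Substituting Z = 1: F(X, Y, 1) = -x**2 + 3*x*y - x + y**2 + 2*y - 1.
Note: deg(f) ≤ deg(F) = 2; strict inequality happens when F is divisible by Z (lost terms).


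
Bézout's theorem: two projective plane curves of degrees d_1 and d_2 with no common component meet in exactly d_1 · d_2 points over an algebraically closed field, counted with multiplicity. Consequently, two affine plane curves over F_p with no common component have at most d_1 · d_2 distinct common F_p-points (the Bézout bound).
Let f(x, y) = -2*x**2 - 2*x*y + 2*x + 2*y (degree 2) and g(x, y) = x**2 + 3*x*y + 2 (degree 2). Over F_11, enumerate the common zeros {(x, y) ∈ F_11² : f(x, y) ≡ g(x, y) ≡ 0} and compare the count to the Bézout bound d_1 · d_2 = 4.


Common zeros: {(1, 10), (10, 1)}; count = 2; Bézout bound = 4.

deg(f) = 2, deg(g) = 2, so Bézout bound = 4.
Scan x ∈ F_11. For each x, list the y ∈ F_11 with f(x, y) ≡ 0 and those with g(x, y) ≡ 0 (mod 11); the common zeros in that column are the intersection.
  x = 0: f ≡ 0 at y ∈ {0}; g ≡ 0 at y ∈ ∅; common: ∅.
  x = 1: f ≡ 0 at y ∈ {0, 1, 2, 3, 4, 5, 6, 7, 8, 9, 10}; g ≡ 0 at y ∈ {10}; common: {10}.
  x = 2: f ≡ 0 at y ∈ {9}; g ≡ 0 at y ∈ {10}; common: ∅.
  x = 3: f ≡ 0 at y ∈ {8}; g ≡ 0 at y ∈ {0}; common: ∅.
  x = 4: f ≡ 0 at y ∈ {7}; g ≡ 0 at y ∈ {4}; common: ∅.
  x = 5: f ≡ 0 at y ∈ {6}; g ≡ 0 at y ∈ {7}; common: ∅.
  x = 6: f ≡ 0 at y ∈ {5}; g ≡ 0 at y ∈ {4}; common: ∅.
  x = 7: f ≡ 0 at y ∈ {4}; g ≡ 0 at y ∈ {7}; common: ∅.
  x = 8: f ≡ 0 at y ∈ {3}; g ≡ 0 at y ∈ {0}; common: ∅.
  x = 9: f ≡ 0 at y ∈ {2}; g ≡ 0 at y ∈ {1}; common: ∅.
  x = 10: f ≡ 0 at y ∈ {1}; g ≡ 0 at y ∈ {1}; common: {1}.
Collecting: common zeros = {(1, 10), (10, 1)}, so the count is 2.
Comparison with the Bézout bound: 2 ≤ 4 = deg(f)·deg(g), as expected for curves with no common component (the affine F_11-count falls short of the bound because intersections may lie at infinity, over extension fields, or carry multiplicity).


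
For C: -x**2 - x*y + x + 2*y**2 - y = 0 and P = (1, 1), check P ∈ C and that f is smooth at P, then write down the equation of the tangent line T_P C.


Tangent line at P: -2*x + 2*y = 0.

Step 1: f(1, 1) = 0, so P lies on C.
Step 2: partial derivatives
  f_x(x, y) = -2*x - y + 1, f_y(x, y) = -x + 4*y - 1.
  f_x(P) = -2, f_y(P) = 2 (gradient nonzero, so P is smooth).
Step 3: tangent line at P: -2·(x − 1) + 2·(y − 1) = 0.
Expanding: -2*x + 2*y = 0.


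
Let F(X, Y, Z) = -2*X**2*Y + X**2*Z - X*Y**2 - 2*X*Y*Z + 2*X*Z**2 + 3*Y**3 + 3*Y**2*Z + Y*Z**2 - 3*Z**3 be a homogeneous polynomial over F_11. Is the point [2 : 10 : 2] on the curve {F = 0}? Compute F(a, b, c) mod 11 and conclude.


F(2,10,2) ≡ 2 (mod 11); P is NOT on the curve.

Evaluate F(2, 10, 2) term-by-term (mod 11).
  -2*X**2*Y ↦ -2·4·10·1 = -80
  X**2*Z ↦ 1·4·1·2 = 8
  -X*Y**2 ↦ -1·2·100·1 = -200
  -2*X*Y*Z ↦ -2·2·10·2 = -80
  2*X*Z**2 ↦ 2·2·1·4 = 16
  3*Y**3 ↦ 3·1·1000·1 = 3000
  3*Y**2*Z ↦ 3·1·100·2 = 600
  Y*Z**2 ↦ 1·1·10·4 = 40
  -3*Z**3 ↦ -3·1·1·8 = -24
Sum: F(2, 10, 2) = (-80) + (8) + (-200) + (-80) + (16) + (3000) + (600) + (40) + (-24) = 3280.
Reducing mod 11: 3280 ≡ 2 (mod 11).
Since F(a, b, c) ≡ 2 ≠ 0 (mod 11), P does NOT lie on the curve.


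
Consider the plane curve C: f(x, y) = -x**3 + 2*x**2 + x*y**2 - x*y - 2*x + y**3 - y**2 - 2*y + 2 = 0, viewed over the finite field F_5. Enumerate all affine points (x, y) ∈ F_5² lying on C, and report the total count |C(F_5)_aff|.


Affine F_5-points: {(0, 1), (3, 1), (4, 1), (4, 2), (4, 4)}; count = 5.

For each of the 25 pairs (x, y) ∈ F_5², evaluate f(x, y) mod 5. Record the zeros.
  x = 0: [0↦2, 1↦0, 2↦2, 3↦4, 4↦2]  zeros at y ∈ {1}
  x = 1: [0↦1, 1↦4, 2↦3, 3↦4, 4↦3]  zeros at y ∈ ∅
  x = 2: [0↦3, 1↦1, 2↦2, 3↦2, 4↦2]  zeros at y ∈ ∅
  x = 3: [0↦2, 1↦0, 2↦3, 3↦2, 4↦3]  zeros at y ∈ {1}
  x = 4: [0↦2, 1↦0, 2↦0, 3↦3, 4↦0]  zeros at y ∈ {1, 2, 4}
Collecting zeros: affine points = {(0, 1), (3, 1), (4, 1), (4, 2), (4, 4)}.
Total count |C(F_5)_aff| = 5.


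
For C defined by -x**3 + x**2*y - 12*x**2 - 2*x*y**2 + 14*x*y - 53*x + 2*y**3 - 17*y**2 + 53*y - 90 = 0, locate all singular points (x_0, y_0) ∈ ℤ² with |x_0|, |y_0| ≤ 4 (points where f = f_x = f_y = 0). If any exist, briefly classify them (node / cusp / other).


Singular points: {(-3, 2)}; classification: node.

Compute partial derivatives:
  f_x = -3*x**2 + 2*x*y - 24*x - 2*y**2 + 14*y - 53.
  f_y = x**2 - 4*x*y + 14*x + 6*y**2 - 34*y + 53.
Scan x_0 ∈ {−4, ..., 4}. For each x_0, f_y(x_0, y) is a polynomial in y; find its integer roots y ∈ {−4, ..., 4}, then test f_x and f at those candidates.
  x = -4: f_y(-4, y) = 6*y**2 - 18*y + 13; no integer root y with |y| ≤ 4.
  x = -3: f_y(-3, y) = 6*y**2 - 22*y + 20; vanishes at y ∈ {2}. (-3, 2): f_x = 0, f = 0 — SINGULAR.
  x = -2: f_y(-2, y) = 6*y**2 - 26*y + 29; no integer root y with |y| ≤ 4.
  x = -1: f_y(-1, y) = 6*y**2 - 30*y + 40; no integer root y with |y| ≤ 4.
  x = 0: f_y(0, y) = 6*y**2 - 34*y + 53; no integer root y with |y| ≤ 4.
  x = 1: f_y(1, y) = 6*y**2 - 38*y + 68; no integer root y with |y| ≤ 4.
  x = 2: f_y(2, y) = 6*y**2 - 42*y + 85; no integer root y with |y| ≤ 4.
  x = 3: f_y(3, y) = 6*y**2 - 46*y + 104; no integer root y with |y| ≤ 4.
  x = 4: f_y(4, y) = 6*y**2 - 50*y + 125; no integer root y with |y| ≤ 4.
Only singular point on the grid: (-3, 2).
Classify: substitute x = -3 + u, y = 2 + v and expand: f = -u**3 + u**2*v - u**2 - 2*u*v**2 + 2*v**3 + v**2.
No constant or linear terms (consistent with a singular point). Quadratic part: -u**2 + v**2. Cubic part: -u**3 + u**2*v - 2*u*v**2 + 2*v**3.
The quadratic part v**2 - u**2 = (v − u)(v + u) splits into two distinct linear factors, so there are two distinct tangent lines y − 2 = ±(x − -3) — this is a node (ordinary double point).
Classification: node.


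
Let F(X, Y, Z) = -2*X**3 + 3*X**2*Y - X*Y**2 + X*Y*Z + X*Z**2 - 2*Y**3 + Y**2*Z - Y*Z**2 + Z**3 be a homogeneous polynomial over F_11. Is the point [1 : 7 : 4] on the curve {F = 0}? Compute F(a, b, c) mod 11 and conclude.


F(1,7,4) ≡ 4 (mod 11); P is NOT on the curve.

Evaluate F(1, 7, 4) term-by-term (mod 11).
  -2*X**3 ↦ -2·1·1·1 = -2
  3*X**2*Y ↦ 3·1·7·1 = 21
  -X*Y**2 ↦ -1·1·49·1 = -49
  X*Y*Z ↦ 1·1·7·4 = 28
  X*Z**2 ↦ 1·1·1·16 = 16
  -2*Y**3 ↦ -2·1·343·1 = -686
  Y**2*Z ↦ 1·1·49·4 = 196
  -Y*Z**2 ↦ -1·1·7·16 = -112
  Z**3 ↦ 1·1·1·64 = 64
Sum: F(1, 7, 4) = (-2) + (21) + (-49) + (28) + (16) + (-686) + (196) + (-112) + (64) = -524.
Reducing mod 11: -524 ≡ 4 (mod 11).
Since F(a, b, c) ≡ 4 ≠ 0 (mod 11), P does NOT lie on the curve.


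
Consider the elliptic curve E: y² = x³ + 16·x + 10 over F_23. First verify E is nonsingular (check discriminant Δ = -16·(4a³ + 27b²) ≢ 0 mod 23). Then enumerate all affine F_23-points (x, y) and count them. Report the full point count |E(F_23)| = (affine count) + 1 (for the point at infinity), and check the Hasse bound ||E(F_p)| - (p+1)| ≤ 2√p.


Affine points = {(1, 2), (1, 21), (2, 2), (2, 21), (3, 4), (3, 19), (4, 0), (5, 10), (5, 13), (6, 0), (8, 11), (8, 12), (9, 3), (9, 20), (13, 0), (18, 9), (18, 14), (20, 2), (20, 21), (21, 4), (21, 19), (22, 4), (22, 19)}; affine count = 23; |E(F_23)| = 24.

Discriminant check: Δ ∝ 4a³ + 27b² = 4·16³ + 27·10² = 4·4096 + 27·100 ≡ 17 (mod 23). Nonzero ⇒ E is nonsingular.
For each x ∈ F_23, compute rhs = x³ + 16·x + 10 mod 23, then count y ∈ F_23 with y² ≡ rhs.
  x = 0: rhs = 10, matching y values: none (0 points).
  x = 1: rhs = 4, matching y values: 2, 21 (2 points).
  x = 2: rhs = 4, matching y values: 2, 21 (2 points).
  x = 3: rhs = 16, matching y values: 4, 19 (2 points).
  x = 4: rhs = 0, matching y values: 0 (1 points).
  x = 5: rhs = 8, matching y values: 10, 13 (2 points).
  x = 6: rhs = 0, matching y values: 0 (1 points).
  x = 7: rhs = 5, matching y values: none (0 points).
  x = 8: rhs = 6, matching y values: 11, 12 (2 points).
  x = 9: rhs = 9, matching y values: 3, 20 (2 points).
  x = 10: rhs = 20, matching y values: none (0 points).
  x = 11: rhs = 22, matching y values: none (0 points).
  x = 12: rhs = 21, matching y values: none (0 points).
  x = 13: rhs = 0, matching y values: 0 (1 points).
  x = 14: rhs = 11, matching y values: none (0 points).
  x = 15: rhs = 14, matching y values: none (0 points).
  x = 16: rhs = 15, matching y values: none (0 points).
  x = 17: rhs = 20, matching y values: none (0 points).
  x = 18: rhs = 12, matching y values: 9, 14 (2 points).
  x = 19: rhs = 20, matching y values: none (0 points).
  x = 20: rhs = 4, matching y values: 2, 21 (2 points).
  x = 21: rhs = 16, matching y values: 4, 19 (2 points).
  x = 22: rhs = 16, matching y values: 4, 19 (2 points).
Total affine count: 23.
Full point count |E(F_23)| = 23 + 1 = 24.
Hasse bound: |24 − (23+1)| = |0| = 0 ≤ 2√23 ≈ 9.5917 ✓.


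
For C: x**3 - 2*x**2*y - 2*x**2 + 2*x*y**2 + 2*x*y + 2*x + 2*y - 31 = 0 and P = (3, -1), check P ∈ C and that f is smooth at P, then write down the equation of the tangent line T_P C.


Tangent line at P: 29*x - 22*y - 109 = 0.

Step 1: f(3, -1) = 0, so P lies on C.
Step 2: partial derivatives
  f_x(x, y) = 3*x**2 - 4*x*y - 4*x + 2*y**2 + 2*y + 2, f_y(x, y) = -2*x**2 + 4*x*y + 2*x + 2.
  f_x(P) = 29, f_y(P) = -22 (gradient nonzero, so P is smooth).
Step 3: tangent line at P: 29·(x − 3) + -22·(y − -1) = 0.
Expanding: 29*x - 22*y - 109 = 0.


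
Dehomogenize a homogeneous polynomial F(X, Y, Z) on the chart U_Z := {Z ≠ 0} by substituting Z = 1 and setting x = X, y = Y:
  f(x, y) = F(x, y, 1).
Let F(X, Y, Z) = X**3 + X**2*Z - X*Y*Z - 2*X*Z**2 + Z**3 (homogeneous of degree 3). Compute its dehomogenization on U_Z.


f(x, y) = x**3 + x**2 - x*y - 2*x + 1

On U_Z we set Z = 1. Each monomial c·X^i·Y^j·Z^k in F becomes c·x^i·y^j·1^k = c·x^i·y^j.
Substituting Z = 1: F(X, Y, 1) = x**3 + x**2 - x*y - 2*x + 1.
Note: deg(f) ≤ deg(F) = 3; strict inequality happens when F is divisible by Z (lost terms).


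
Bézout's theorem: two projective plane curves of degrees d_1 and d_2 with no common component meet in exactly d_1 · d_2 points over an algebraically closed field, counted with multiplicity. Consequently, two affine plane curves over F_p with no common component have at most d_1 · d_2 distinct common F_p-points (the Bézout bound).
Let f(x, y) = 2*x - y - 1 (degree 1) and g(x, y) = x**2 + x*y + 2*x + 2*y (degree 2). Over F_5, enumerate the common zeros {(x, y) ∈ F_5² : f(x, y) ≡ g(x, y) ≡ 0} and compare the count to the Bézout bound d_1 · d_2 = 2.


Common zeros: {(2, 3), (3, 0)}; count = 2; Bézout bound = 2.

deg(f) = 1, deg(g) = 2, so Bézout bound = 2.
Scan x ∈ F_5. For each x, list the y ∈ F_5 with f(x, y) ≡ 0 and those with g(x, y) ≡ 0 (mod 5); the common zeros in that column are the intersection.
  x = 0: f ≡ 0 at y ∈ {4}; g ≡ 0 at y ∈ {0}; common: ∅.
  x = 1: f ≡ 0 at y ∈ {1}; g ≡ 0 at y ∈ {4}; common: ∅.
  x = 2: f ≡ 0 at y ∈ {3}; g ≡ 0 at y ∈ {3}; common: {3}.
  x = 3: f ≡ 0 at y ∈ {0}; g ≡ 0 at y ∈ {0, 1, 2, 3, 4}; common: {0}.
  x = 4: f ≡ 0 at y ∈ {2}; g ≡ 0 at y ∈ {1}; common: ∅.
Collecting: common zeros = {(2, 3), (3, 0)}, so the count is 2.
Comparison with the Bézout bound: 2 ≤ 2 = deg(f)·deg(g), as expected for curves with no common component (the bound is attained).


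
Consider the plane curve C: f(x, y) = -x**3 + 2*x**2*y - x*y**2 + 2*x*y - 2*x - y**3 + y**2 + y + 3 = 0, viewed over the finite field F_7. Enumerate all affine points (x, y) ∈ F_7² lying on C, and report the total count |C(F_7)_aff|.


Affine F_7-points: {(1, 0), (3, 3), (3, 6), (4, 2), (4, 3), (4, 6), (5, 6), (6, 3)}; count = 8.

For each of the 49 pairs (x, y) ∈ F_7², evaluate f(x, y) mod 7. Record the zeros.
  x = 0: [0↦3, 1↦4, 2↦1, 3↦2, 4↦1, 5↦6, 6↦4]  zeros at y ∈ ∅
  x = 1: [0↦0, 1↦4, 2↦2, 3↦2, 4↦5, 5↦5, 6↦3]  zeros at y ∈ {0}
  x = 2: [0↦5, 1↦2, 2↦5, 3↦1, 4↦5, 5↦4, 6↦6]  zeros at y ∈ ∅
  x = 3: [0↦5, 1↦6, 2↦4, 3↦0, 4↦2, 5↦4, 6↦0]  zeros at y ∈ {3, 6}
  x = 4: [0↦1, 1↦3, 2↦0, 3↦0, 4↦4, 5↦6, 6↦0]  zeros at y ∈ {2, 3, 6}
  x = 5: [0↦1, 1↦1, 2↦1, 3↦2, 4↦5, 5↦4, 6↦0]  zeros at y ∈ {6}
  x = 6: [0↦6, 1↦1, 2↦1, 3↦0, 4↦6, 5↦6, 6↦1]  zeros at y ∈ {3}
Collecting zeros: affine points = {(1, 0), (3, 3), (3, 6), (4, 2), (4, 3), (4, 6), (5, 6), (6, 3)}.
Total count |C(F_7)_aff| = 8.


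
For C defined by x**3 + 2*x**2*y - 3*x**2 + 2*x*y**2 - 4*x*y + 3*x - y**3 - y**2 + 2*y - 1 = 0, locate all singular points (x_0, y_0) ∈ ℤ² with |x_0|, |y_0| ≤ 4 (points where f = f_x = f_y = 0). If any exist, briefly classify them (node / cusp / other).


Singular points: {(1, 0)}; classification: cusp.

Compute partial derivatives:
  f_x = 3*x**2 + 4*x*y - 6*x + 2*y**2 - 4*y + 3.
  f_y = 2*x**2 + 4*x*y - 4*x - 3*y**2 - 2*y + 2.
Scan x_0 ∈ {−4, ..., 4}. For each x_0, f_y(x_0, y) is a polynomial in y; find its integer roots y ∈ {−4, ..., 4}, then test f_x and f at those candidates.
  x = -4: f_y(-4, y) = -3*y**2 - 18*y + 50; no integer root y with |y| ≤ 4.
  x = -3: f_y(-3, y) = -3*y**2 - 14*y + 32; no integer root y with |y| ≤ 4.
  x = -2: f_y(-2, y) = -3*y**2 - 10*y + 18; no integer root y with |y| ≤ 4.
  x = -1: f_y(-1, y) = -3*y**2 - 6*y + 8; no integer root y with |y| ≤ 4.
  x = 0: f_y(0, y) = -3*y**2 - 2*y + 2; no integer root y with |y| ≤ 4.
  x = 1: f_y(1, y) = -3*y**2 + 2*y; vanishes at y ∈ {0}. (1, 0): f_x = 0, f = 0 — SINGULAR.
  x = 2: f_y(2, y) = -3*y**2 + 6*y + 2; no integer root y with |y| ≤ 4.
  x = 3: f_y(3, y) = -3*y**2 + 10*y + 8; vanishes at y ∈ {4}. (3, 4): f_x = 76 ≠ 0.
  x = 4: f_y(4, y) = -3*y**2 + 14*y + 18; no integer root y with |y| ≤ 4.
Only singular point on the grid: (1, 0).
Classify: substitute x = 1 + u, y = 0 + v and expand: f = u**3 + 2*u**2*v + 2*u*v**2 - v**3 + v**2.
No constant or linear terms (consistent with a singular point). Quadratic part: v**2. Cubic part: u**3 + 2*u**2*v + 2*u*v**2 - v**3.
The quadratic part v**2 is a perfect square, so there is a single (double) tangent line v = 0, i.e. y = 0. Restricting the cubic part to that line (v = 0) leaves u**3 ≠ 0, so f is not divisible by v and the branch is v² ≈ -u**3 to lowest order — this is a cusp.
Classification: cusp.


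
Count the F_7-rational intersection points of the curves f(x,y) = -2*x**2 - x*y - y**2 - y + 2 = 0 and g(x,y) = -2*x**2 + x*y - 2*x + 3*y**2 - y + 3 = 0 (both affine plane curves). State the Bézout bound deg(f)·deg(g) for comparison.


Common zeros: ∅; count = 0; Bézout bound = 4.

deg(f) = 2, deg(g) = 2, so Bézout bound = 4.
Scan x ∈ F_7. For each x, list the y ∈ F_7 with f(x, y) ≡ 0 and those with g(x, y) ≡ 0 (mod 7); the common zeros in that column are the intersection.
  x = 0: f ≡ 0 at y ∈ {1, 5}; g ≡ 0 at y ∈ {6}; common: ∅.
  x = 1: f ≡ 0 at y ∈ {0, 5}; g ≡ 0 at y ∈ ∅; common: ∅.
  x = 2: f ≡ 0 at y ∈ ∅; g ≡ 0 at y ∈ {3, 6}; common: ∅.
  x = 3: f ≡ 0 at y ∈ {1, 2}; g ≡ 0 at y ∈ {0, 4}; common: ∅.
  x = 4: f ≡ 0 at y ∈ ∅; g ≡ 0 at y ∈ ∅; common: ∅.
  x = 5: f ≡ 0 at y ∈ ∅; g ≡ 0 at y ∈ {4}; common: ∅.
  x = 6: f ≡ 0 at y ∈ {0}; g ≡ 0 at y ∈ ∅; common: ∅.
Collecting: common zeros = ∅, so the count is 0.
Comparison with the Bézout bound: 0 ≤ 4 = deg(f)·deg(g), as expected for curves with no common component (the affine F_7-count falls short of the bound because intersections may lie at infinity, over extension fields, or carry multiplicity).


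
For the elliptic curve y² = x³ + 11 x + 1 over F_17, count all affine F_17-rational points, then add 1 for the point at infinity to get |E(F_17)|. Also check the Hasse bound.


Affine points = {(0, 1), (0, 16), (1, 8), (1, 9), (7, 8), (7, 9), (9, 8), (9, 9), (11, 5), (11, 12), (12, 5), (12, 12), (14, 3), (14, 14)}; affine count = 14; |E(F_17)| = 15.

Discriminant check: Δ ∝ 4a³ + 27b² = 4·11³ + 27·1² = 4·1331 + 27·1 ≡ 13 (mod 17). Nonzero ⇒ E is nonsingular.
For each x ∈ F_17, compute rhs = x³ + 11·x + 1 mod 17, then count y ∈ F_17 with y² ≡ rhs.
  x = 0: rhs = 1, matching y values: 1, 16 (2 points).
  x = 1: rhs = 13, matching y values: 8, 9 (2 points).
  x = 2: rhs = 14, matching y values: none (0 points).
  x = 3: rhs = 10, matching y values: none (0 points).
  x = 4: rhs = 7, matching y values: none (0 points).
  x = 5: rhs = 11, matching y values: none (0 points).
  x = 6: rhs = 11, matching y values: none (0 points).
  x = 7: rhs = 13, matching y values: 8, 9 (2 points).
  x = 8: rhs = 6, matching y values: none (0 points).
  x = 9: rhs = 13, matching y values: 8, 9 (2 points).
  x = 10: rhs = 6, matching y values: none (0 points).
  x = 11: rhs = 8, matching y values: 5, 12 (2 points).
  x = 12: rhs = 8, matching y values: 5, 12 (2 points).
  x = 13: rhs = 12, matching y values: none (0 points).
  x = 14: rhs = 9, matching y values: 3, 14 (2 points).
  x = 15: rhs = 5, matching y values: none (0 points).
  x = 16: rhs = 6, matching y values: none (0 points).
Total affine count: 14.
Full point count |E(F_17)| = 14 + 1 = 15.
Hasse bound: |15 − (17+1)| = |-3| = 3 ≤ 2√17 ≈ 8.2462 ✓.


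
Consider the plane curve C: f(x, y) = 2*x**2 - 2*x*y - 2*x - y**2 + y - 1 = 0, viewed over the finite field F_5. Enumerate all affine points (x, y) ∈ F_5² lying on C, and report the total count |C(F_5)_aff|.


Affine F_5-points: {(2, 3), (2, 4), (3, 1), (3, 4), (4, 1), (4, 2)}; count = 6.

For each of the 25 pairs (x, y) ∈ F_5², evaluate f(x, y) mod 5. Record the zeros.
  x = 0: [0↦4, 1↦4, 2↦2, 3↦3, 4↦2]  zeros at y ∈ ∅
  x = 1: [0↦4, 1↦2, 2↦3, 3↦2, 4↦4]  zeros at y ∈ ∅
  x = 2: [0↦3, 1↦4, 2↦3, 3↦0, 4↦0]  zeros at y ∈ {3, 4}
  x = 3: [0↦1, 1↦0, 2↦2, 3↦2, 4↦0]  zeros at y ∈ {1, 4}
  x = 4: [0↦3, 1↦0, 2↦0, 3↦3, 4↦4]  zeros at y ∈ {1, 2}
Collecting zeros: affine points = {(2, 3), (2, 4), (3, 1), (3, 4), (4, 1), (4, 2)}.
Total count |C(F_5)_aff| = 6.


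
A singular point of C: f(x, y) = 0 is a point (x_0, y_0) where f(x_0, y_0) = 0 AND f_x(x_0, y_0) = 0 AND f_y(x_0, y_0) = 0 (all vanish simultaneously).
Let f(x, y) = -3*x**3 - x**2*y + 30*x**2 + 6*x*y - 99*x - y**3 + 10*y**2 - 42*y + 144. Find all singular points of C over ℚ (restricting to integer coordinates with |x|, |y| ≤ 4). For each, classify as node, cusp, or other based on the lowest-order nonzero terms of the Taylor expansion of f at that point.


Singular points: {(3, 3)}; classification: cusp.

Compute partial derivatives:
  f_x = -9*x**2 - 2*x*y + 60*x + 6*y - 99.
  f_y = -x**2 + 6*x - 3*y**2 + 20*y - 42.
Scan x_0 ∈ {−4, ..., 4}. For each x_0, f_y(x_0, y) is a polynomial in y; find its integer roots y ∈ {−4, ..., 4}, then test f_x and f at those candidates.
  x = -4: f_y(-4, y) = -3*y**2 + 20*y - 82; no integer root y with |y| ≤ 4.
  x = -3: f_y(-3, y) = -3*y**2 + 20*y - 69; no integer root y with |y| ≤ 4.
  x = -2: f_y(-2, y) = -3*y**2 + 20*y - 58; no integer root y with |y| ≤ 4.
  x = -1: f_y(-1, y) = -3*y**2 + 20*y - 49; no integer root y with |y| ≤ 4.
  x = 0: f_y(0, y) = -3*y**2 + 20*y - 42; no integer root y with |y| ≤ 4.
  x = 1: f_y(1, y) = -3*y**2 + 20*y - 37; no integer root y with |y| ≤ 4.
  x = 2: f_y(2, y) = -3*y**2 + 20*y - 34; no integer root y with |y| ≤ 4.
  x = 3: f_y(3, y) = -3*y**2 + 20*y - 33; vanishes at y ∈ {3}. (3, 3): f_x = 0, f = 0 — SINGULAR.
  x = 4: f_y(4, y) = -3*y**2 + 20*y - 34; no integer root y with |y| ≤ 4.
Only singular point on the grid: (3, 3).
Classify: substitute x = 3 + u, y = 3 + v and expand: f = -3*u**3 - u**2*v - v**3 + v**2.
No constant or linear terms (consistent with a singular point). Quadratic part: v**2. Cubic part: -3*u**3 - u**2*v - v**3.
The quadratic part v**2 is a perfect square, so there is a single (double) tangent line v = 0, i.e. y = 3. Restricting the cubic part to that line (v = 0) leaves -3*u**3 ≠ 0, so f is not divisible by v and the branch is v² ≈ 3*u**3 to lowest order — this is a cusp.
Classification: cusp.


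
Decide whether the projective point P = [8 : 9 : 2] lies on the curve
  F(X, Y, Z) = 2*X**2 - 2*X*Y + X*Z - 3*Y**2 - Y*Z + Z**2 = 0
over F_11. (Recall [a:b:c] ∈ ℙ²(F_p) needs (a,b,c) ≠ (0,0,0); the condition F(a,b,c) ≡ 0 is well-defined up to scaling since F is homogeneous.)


F(8,9,2) ≡ 7 (mod 11); P is NOT on the curve.

Evaluate F(8, 9, 2) term-by-term (mod 11).
  2*X**2 ↦ 2·64·1·1 = 128
  -2*X*Y ↦ -2·8·9·1 = -144
  X*Z ↦ 1·8·1·2 = 16
  -3*Y**2 ↦ -3·1·81·1 = -243
  -Y*Z ↦ -1·1·9·2 = -18
  Z**2 ↦ 1·1·1·4 = 4
Sum: F(8, 9, 2) = (128) + (-144) + (16) + (-243) + (-18) + (4) = -257.
Reducing mod 11: -257 ≡ 7 (mod 11).
Since F(a, b, c) ≡ 7 ≠ 0 (mod 11), P does NOT lie on the curve.


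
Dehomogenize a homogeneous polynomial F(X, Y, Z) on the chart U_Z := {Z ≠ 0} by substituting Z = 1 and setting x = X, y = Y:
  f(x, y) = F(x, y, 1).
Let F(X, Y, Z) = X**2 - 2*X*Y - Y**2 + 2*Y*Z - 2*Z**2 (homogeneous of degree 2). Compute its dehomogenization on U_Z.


f(x, y) = x**2 - 2*x*y - y**2 + 2*y - 2

On U_Z we set Z = 1. Each monomial c·X^i·Y^j·Z^k in F becomes c·x^i·y^j·1^k = c·x^i·y^j.
Substituting Z = 1: F(X, Y, 1) = x**2 - 2*x*y - y**2 + 2*y - 2.
Note: deg(f) ≤ deg(F) = 2; strict inequality happens when F is divisible by Z (lost terms).


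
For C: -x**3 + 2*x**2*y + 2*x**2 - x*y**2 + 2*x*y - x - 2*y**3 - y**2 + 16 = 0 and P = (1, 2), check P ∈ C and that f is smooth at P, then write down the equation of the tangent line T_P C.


Tangent line at P: 8*x - 28*y + 48 = 0.

Step 1: f(1, 2) = 0, so P lies on C.
Step 2: partial derivatives
  f_x(x, y) = -3*x**2 + 4*x*y + 4*x - y**2 + 2*y - 1, f_y(x, y) = 2*x**2 - 2*x*y + 2*x - 6*y**2 - 2*y.
  f_x(P) = 8, f_y(P) = -28 (gradient nonzero, so P is smooth).
Step 3: tangent line at P: 8·(x − 1) + -28·(y − 2) = 0.
Expanding: 8*x - 28*y + 48 = 0.


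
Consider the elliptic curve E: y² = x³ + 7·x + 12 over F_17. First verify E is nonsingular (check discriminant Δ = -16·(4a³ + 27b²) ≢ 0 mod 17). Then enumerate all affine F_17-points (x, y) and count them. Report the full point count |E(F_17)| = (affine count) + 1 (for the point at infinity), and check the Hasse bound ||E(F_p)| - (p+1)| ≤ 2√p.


Affine points = {(2, 0), (3, 3), (3, 14), (4, 6), (4, 11), (5, 6), (5, 11), (6, 7), (6, 10), (7, 8), (7, 9), (8, 6), (8, 11), (11, 3), (11, 14), (14, 7), (14, 10), (16, 2), (16, 15)}; affine count = 19; |E(F_17)| = 20.

Discriminant check: Δ ∝ 4a³ + 27b² = 4·7³ + 27·12² = 4·343 + 27·144 ≡ 7 (mod 17). Nonzero ⇒ E is nonsingular.
For each x ∈ F_17, compute rhs = x³ + 7·x + 12 mod 17, then count y ∈ F_17 with y² ≡ rhs.
  x = 0: rhs = 12, matching y values: none (0 points).
  x = 1: rhs = 3, matching y values: none (0 points).
  x = 2: rhs = 0, matching y values: 0 (1 points).
  x = 3: rhs = 9, matching y values: 3, 14 (2 points).
  x = 4: rhs = 2, matching y values: 6, 11 (2 points).
  x = 5: rhs = 2, matching y values: 6, 11 (2 points).
  x = 6: rhs = 15, matching y values: 7, 10 (2 points).
  x = 7: rhs = 13, matching y values: 8, 9 (2 points).
  x = 8: rhs = 2, matching y values: 6, 11 (2 points).
  x = 9: rhs = 5, matching y values: none (0 points).
  x = 10: rhs = 11, matching y values: none (0 points).
  x = 11: rhs = 9, matching y values: 3, 14 (2 points).
  x = 12: rhs = 5, matching y values: none (0 points).
  x = 13: rhs = 5, matching y values: none (0 points).
  x = 14: rhs = 15, matching y values: 7, 10 (2 points).
  x = 15: rhs = 7, matching y values: none (0 points).
  x = 16: rhs = 4, matching y values: 2, 15 (2 points).
Total affine count: 19.
Full point count |E(F_17)| = 19 + 1 = 20.
Hasse bound: |20 − (17+1)| = |2| = 2 ≤ 2√17 ≈ 8.2462 ✓.


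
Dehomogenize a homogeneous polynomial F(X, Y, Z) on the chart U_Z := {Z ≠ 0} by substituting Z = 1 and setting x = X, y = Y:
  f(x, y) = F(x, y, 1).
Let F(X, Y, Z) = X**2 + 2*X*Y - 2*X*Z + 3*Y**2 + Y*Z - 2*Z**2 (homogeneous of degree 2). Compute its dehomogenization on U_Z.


f(x, y) = x**2 + 2*x*y - 2*x + 3*y**2 + y - 2

On U_Z we set Z = 1. Each monomial c·X^i·Y^j·Z^k in F becomes c·x^i·y^j·1^k = c·x^i·y^j.
Substituting Z = 1: F(X, Y, 1) = x**2 + 2*x*y - 2*x + 3*y**2 + y - 2.
Note: deg(f) ≤ deg(F) = 2; strict inequality happens when F is divisible by Z (lost terms).


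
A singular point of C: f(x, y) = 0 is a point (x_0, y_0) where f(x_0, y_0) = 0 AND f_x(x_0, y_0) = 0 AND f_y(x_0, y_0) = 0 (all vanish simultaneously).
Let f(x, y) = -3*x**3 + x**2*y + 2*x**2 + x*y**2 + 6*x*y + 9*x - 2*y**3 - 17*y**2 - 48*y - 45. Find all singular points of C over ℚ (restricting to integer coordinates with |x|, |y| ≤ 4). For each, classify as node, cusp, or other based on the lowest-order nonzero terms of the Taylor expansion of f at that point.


Singular points: {(0, -3)}; classification: node.

Compute partial derivatives:
  f_x = -9*x**2 + 2*x*y + 4*x + y**2 + 6*y + 9.
  f_y = x**2 + 2*x*y + 6*x - 6*y**2 - 34*y - 48.
Scan x_0 ∈ {−4, ..., 4}. For each x_0, f_y(x_0, y) is a polynomial in y; find its integer roots y ∈ {−4, ..., 4}, then test f_x and f at those candidates.
  x = -4: f_y(-4, y) = -6*y**2 - 42*y - 56; no integer root y with |y| ≤ 4.
  x = -3: f_y(-3, y) = -6*y**2 - 40*y - 57; no integer root y with |y| ≤ 4.
  x = -2: f_y(-2, y) = -6*y**2 - 38*y - 56; vanishes at y ∈ {-4}. (-2, -4): f_x = -27 ≠ 0.
  x = -1: f_y(-1, y) = -6*y**2 - 36*y - 53; no integer root y with |y| ≤ 4.
  x = 0: f_y(0, y) = -6*y**2 - 34*y - 48; vanishes at y ∈ {-3}. (0, -3): f_x = 0, f = 0 — SINGULAR.
  x = 1: f_y(1, y) = -6*y**2 - 32*y - 41; no integer root y with |y| ≤ 4.
  x = 2: f_y(2, y) = -6*y**2 - 30*y - 32; no integer root y with |y| ≤ 4.
  x = 3: f_y(3, y) = -6*y**2 - 28*y - 21; no integer root y with |y| ≤ 4.
  x = 4: f_y(4, y) = -6*y**2 - 26*y - 8; vanishes at y ∈ {-4}. (4, -4): f_x = -159 ≠ 0.
Only singular point on the grid: (0, -3).
Classify: substitute x = 0 + u, y = -3 + v and expand: f = -3*u**3 + u**2*v - u**2 + u*v**2 - 2*v**3 + v**2.
No constant or linear terms (consistent with a singular point). Quadratic part: -u**2 + v**2. Cubic part: -3*u**3 + u**2*v + u*v**2 - 2*v**3.
The quadratic part v**2 - u**2 = (v − u)(v + u) splits into two distinct linear factors, so there are two distinct tangent lines y − -3 = ±(x − 0) — this is a node (ordinary double point).
Classification: node.


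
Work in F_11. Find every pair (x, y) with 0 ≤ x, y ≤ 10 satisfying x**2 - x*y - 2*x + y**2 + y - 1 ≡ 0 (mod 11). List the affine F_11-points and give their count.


Affine F_11-points: {(0, 3), (0, 7), (2, 4), (2, 8), (4, 4), (4, 10), (5, 1), (5, 3), (8, 8), (8, 10), (9, 1), (9, 7)}; count = 12.

For each of the 121 pairs (x, y) ∈ F_11², evaluate f(x, y) mod 11. Record the zeros.
  x = 0: [0↦10, 1↦1, 2↦5, 3↦0, 4↦8, 5↦7, 6↦8, 7↦0, 8↦5, 9↦1, 10↦10]  zeros at y ∈ {3, 7}
  x = 1: [0↦9, 1↦10, 2↦2, 3↦7, 4↦3, 5↦1, 6↦1, 7↦3, 8↦7, 9↦2, 10↦10]  zeros at y ∈ ∅
  x = 2: [0↦10, 1↦10, 2↦1, 3↦5, 4↦0, 5↦8, 6↦7, 7↦8, 8↦0, 9↦5, 10↦1]  zeros at y ∈ {4, 8}
  x = 3: [0↦2, 1↦1, 2↦2, 3↦5, 4↦10, 5↦6, 6↦4, 7↦4, 8↦6, 9↦10, 10↦5]  zeros at y ∈ ∅
  x = 4: [0↦7, 1↦5, 2↦5, 3↦7, 4↦0, 5↦6, 6↦3, 7↦2, 8↦3, 9↦6, 10↦0]  zeros at y ∈ {4, 10}
  x = 5: [0↦3, 1↦0, 2↦10, 3↦0, 4↦3, 5↦8, 6↦4, 7↦2, 8↦2, 9↦4, 10↦8]  zeros at y ∈ {1, 3}
  x = 6: [0↦1, 1↦8, 2↦6, 3↦6, 4↦8, 5↦1, 6↦7, 7↦4, 8↦3, 9↦4, 10↦7]  zeros at y ∈ ∅
  x = 7: [0↦1, 1↦7, 2↦4, 3↦3, 4↦4, 5↦7, 6↦1, 7↦8, 8↦6, 9↦6, 10↦8]  zeros at y ∈ ∅
  x = 8: [0↦3, 1↦8, 2↦4, 3↦2, 4↦2, 5↦4, 6↦8, 7↦3, 8↦0, 9↦10, 10↦0]  zeros at y ∈ {8, 10}
  x = 9: [0↦7, 1↦0, 2↦6, 3↦3, 4↦2, 5↦3, 6↦6, 7↦0, 8↦7, 9↦5, 10↦5]  zeros at y ∈ {1, 7}
  x = 10: [0↦2, 1↦5, 2↦10, 3↦6, 4↦4, 5↦4, 6↦6, 7↦10, 8↦5, 9↦2, 10↦1]  zeros at y ∈ ∅
Collecting zeros: affine points = {(0, 3), (0, 7), (2, 4), (2, 8), (4, 4), (4, 10), (5, 1), (5, 3), (8, 8), (8, 10), (9, 1), (9, 7)}.
Total count |C(F_11)_aff| = 12.
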